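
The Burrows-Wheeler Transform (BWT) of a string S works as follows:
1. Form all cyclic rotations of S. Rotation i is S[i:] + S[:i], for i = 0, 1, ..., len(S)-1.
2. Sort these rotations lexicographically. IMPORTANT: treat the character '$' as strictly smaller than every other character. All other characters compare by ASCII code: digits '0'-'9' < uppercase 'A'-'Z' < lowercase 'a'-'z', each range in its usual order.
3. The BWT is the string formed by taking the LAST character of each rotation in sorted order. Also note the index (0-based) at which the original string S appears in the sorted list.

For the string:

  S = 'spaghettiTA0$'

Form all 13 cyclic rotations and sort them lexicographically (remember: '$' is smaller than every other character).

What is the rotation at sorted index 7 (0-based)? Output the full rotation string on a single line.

Answer: hettiTA0$spag

Derivation:
All 13 rotations (rotation i = S[i:]+S[:i]):
  rot[0] = spaghettiTA0$
  rot[1] = paghettiTA0$s
  rot[2] = aghettiTA0$sp
  rot[3] = ghettiTA0$spa
  rot[4] = hettiTA0$spag
  rot[5] = ettiTA0$spagh
  rot[6] = ttiTA0$spaghe
  rot[7] = tiTA0$spaghet
  rot[8] = iTA0$spaghett
  rot[9] = TA0$spaghetti
  rot[10] = A0$spaghettiT
  rot[11] = 0$spaghettiTA
  rot[12] = $spaghettiTA0
Sorted (with $ < everything):
  sorted[0] = $spaghettiTA0
  sorted[1] = 0$spaghettiTA
  sorted[2] = A0$spaghettiT
  sorted[3] = TA0$spaghetti
  sorted[4] = aghettiTA0$sp
  sorted[5] = ettiTA0$spagh
  sorted[6] = ghettiTA0$spa
  sorted[7] = hettiTA0$spag
  sorted[8] = iTA0$spaghett
  sorted[9] = paghettiTA0$s
  sorted[10] = spaghettiTA0$
  sorted[11] = tiTA0$spaghet
  sorted[12] = ttiTA0$spaghe
sorted[7] = hettiTA0$spag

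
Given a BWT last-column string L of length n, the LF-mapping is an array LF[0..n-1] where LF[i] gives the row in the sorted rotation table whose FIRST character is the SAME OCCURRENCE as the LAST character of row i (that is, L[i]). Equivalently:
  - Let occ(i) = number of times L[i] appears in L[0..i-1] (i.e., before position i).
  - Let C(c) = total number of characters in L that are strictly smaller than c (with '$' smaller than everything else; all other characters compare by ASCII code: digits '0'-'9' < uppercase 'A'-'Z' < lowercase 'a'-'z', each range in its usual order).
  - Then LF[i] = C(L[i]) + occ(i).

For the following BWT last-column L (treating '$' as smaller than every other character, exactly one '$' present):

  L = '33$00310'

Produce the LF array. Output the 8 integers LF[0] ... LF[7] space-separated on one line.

Char counts: '$':1, '0':3, '1':1, '3':3
C (first-col start): C('$')=0, C('0')=1, C('1')=4, C('3')=5
L[0]='3': occ=0, LF[0]=C('3')+0=5+0=5
L[1]='3': occ=1, LF[1]=C('3')+1=5+1=6
L[2]='$': occ=0, LF[2]=C('$')+0=0+0=0
L[3]='0': occ=0, LF[3]=C('0')+0=1+0=1
L[4]='0': occ=1, LF[4]=C('0')+1=1+1=2
L[5]='3': occ=2, LF[5]=C('3')+2=5+2=7
L[6]='1': occ=0, LF[6]=C('1')+0=4+0=4
L[7]='0': occ=2, LF[7]=C('0')+2=1+2=3

Answer: 5 6 0 1 2 7 4 3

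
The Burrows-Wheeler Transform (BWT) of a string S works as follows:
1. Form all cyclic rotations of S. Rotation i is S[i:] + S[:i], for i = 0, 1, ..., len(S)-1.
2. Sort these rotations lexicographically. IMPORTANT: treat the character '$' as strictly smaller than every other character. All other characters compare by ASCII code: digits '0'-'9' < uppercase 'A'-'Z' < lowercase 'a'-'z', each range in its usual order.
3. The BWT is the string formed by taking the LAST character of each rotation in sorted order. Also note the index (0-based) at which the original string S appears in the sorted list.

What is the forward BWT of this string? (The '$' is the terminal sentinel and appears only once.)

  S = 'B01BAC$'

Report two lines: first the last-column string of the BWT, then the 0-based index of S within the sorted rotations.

All 7 rotations (rotation i = S[i:]+S[:i]):
  rot[0] = B01BAC$
  rot[1] = 01BAC$B
  rot[2] = 1BAC$B0
  rot[3] = BAC$B01
  rot[4] = AC$B01B
  rot[5] = C$B01BA
  rot[6] = $B01BAC
Sorted (with $ < everything):
  sorted[0] = $B01BAC  (last char: 'C')
  sorted[1] = 01BAC$B  (last char: 'B')
  sorted[2] = 1BAC$B0  (last char: '0')
  sorted[3] = AC$B01B  (last char: 'B')
  sorted[4] = B01BAC$  (last char: '$')
  sorted[5] = BAC$B01  (last char: '1')
  sorted[6] = C$B01BA  (last char: 'A')
Last column: CB0B$1A
Original string S is at sorted index 4

Answer: CB0B$1A
4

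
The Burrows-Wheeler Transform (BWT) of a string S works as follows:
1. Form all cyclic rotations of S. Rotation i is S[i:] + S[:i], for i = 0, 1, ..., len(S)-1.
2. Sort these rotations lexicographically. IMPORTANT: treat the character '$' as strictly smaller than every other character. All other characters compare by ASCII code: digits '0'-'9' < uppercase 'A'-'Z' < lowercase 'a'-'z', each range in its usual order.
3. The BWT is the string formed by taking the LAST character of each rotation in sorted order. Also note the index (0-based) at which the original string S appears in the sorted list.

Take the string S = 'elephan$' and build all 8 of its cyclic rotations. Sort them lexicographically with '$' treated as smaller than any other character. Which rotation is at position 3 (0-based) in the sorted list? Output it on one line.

Answer: ephan$el

Derivation:
All 8 rotations (rotation i = S[i:]+S[:i]):
  rot[0] = elephan$
  rot[1] = lephan$e
  rot[2] = ephan$el
  rot[3] = phan$ele
  rot[4] = han$elep
  rot[5] = an$eleph
  rot[6] = n$elepha
  rot[7] = $elephan
Sorted (with $ < everything):
  sorted[0] = $elephan
  sorted[1] = an$eleph
  sorted[2] = elephan$
  sorted[3] = ephan$el
  sorted[4] = han$elep
  sorted[5] = lephan$e
  sorted[6] = n$elepha
  sorted[7] = phan$ele
sorted[3] = ephan$el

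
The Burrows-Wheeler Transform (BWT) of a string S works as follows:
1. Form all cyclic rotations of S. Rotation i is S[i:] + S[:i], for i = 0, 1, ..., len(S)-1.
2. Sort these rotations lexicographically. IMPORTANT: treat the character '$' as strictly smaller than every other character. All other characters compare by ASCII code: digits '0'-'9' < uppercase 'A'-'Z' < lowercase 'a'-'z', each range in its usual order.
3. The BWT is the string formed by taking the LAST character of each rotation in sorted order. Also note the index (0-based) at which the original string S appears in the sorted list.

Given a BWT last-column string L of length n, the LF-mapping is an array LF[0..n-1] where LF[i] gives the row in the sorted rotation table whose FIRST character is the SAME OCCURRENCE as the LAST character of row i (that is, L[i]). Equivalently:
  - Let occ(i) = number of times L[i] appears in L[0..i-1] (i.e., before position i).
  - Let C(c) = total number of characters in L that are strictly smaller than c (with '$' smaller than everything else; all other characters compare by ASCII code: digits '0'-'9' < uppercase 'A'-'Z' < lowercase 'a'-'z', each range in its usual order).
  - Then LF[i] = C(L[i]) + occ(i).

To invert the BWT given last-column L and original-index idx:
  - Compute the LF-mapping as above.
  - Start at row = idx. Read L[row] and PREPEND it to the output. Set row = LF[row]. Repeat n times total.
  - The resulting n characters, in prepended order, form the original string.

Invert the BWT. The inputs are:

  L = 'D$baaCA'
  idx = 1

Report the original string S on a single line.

LF mapping: 3 0 6 4 5 2 1
Walk LF starting at row 1, prepending L[row]:
  step 1: row=1, L[1]='$', prepend. Next row=LF[1]=0
  step 2: row=0, L[0]='D', prepend. Next row=LF[0]=3
  step 3: row=3, L[3]='a', prepend. Next row=LF[3]=4
  step 4: row=4, L[4]='a', prepend. Next row=LF[4]=5
  step 5: row=5, L[5]='C', prepend. Next row=LF[5]=2
  step 6: row=2, L[2]='b', prepend. Next row=LF[2]=6
  step 7: row=6, L[6]='A', prepend. Next row=LF[6]=1
Reversed output: AbCaaD$

Answer: AbCaaD$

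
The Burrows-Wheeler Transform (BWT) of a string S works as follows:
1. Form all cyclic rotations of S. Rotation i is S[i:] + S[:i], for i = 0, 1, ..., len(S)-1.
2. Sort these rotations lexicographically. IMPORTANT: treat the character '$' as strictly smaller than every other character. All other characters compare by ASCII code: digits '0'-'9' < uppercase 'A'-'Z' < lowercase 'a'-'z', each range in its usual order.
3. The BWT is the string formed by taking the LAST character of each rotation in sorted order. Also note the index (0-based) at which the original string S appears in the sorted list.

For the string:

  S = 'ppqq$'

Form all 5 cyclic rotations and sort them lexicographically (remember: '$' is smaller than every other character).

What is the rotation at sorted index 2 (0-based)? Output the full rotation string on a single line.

Answer: pqq$p

Derivation:
All 5 rotations (rotation i = S[i:]+S[:i]):
  rot[0] = ppqq$
  rot[1] = pqq$p
  rot[2] = qq$pp
  rot[3] = q$ppq
  rot[4] = $ppqq
Sorted (with $ < everything):
  sorted[0] = $ppqq
  sorted[1] = ppqq$
  sorted[2] = pqq$p
  sorted[3] = q$ppq
  sorted[4] = qq$pp
sorted[2] = pqq$p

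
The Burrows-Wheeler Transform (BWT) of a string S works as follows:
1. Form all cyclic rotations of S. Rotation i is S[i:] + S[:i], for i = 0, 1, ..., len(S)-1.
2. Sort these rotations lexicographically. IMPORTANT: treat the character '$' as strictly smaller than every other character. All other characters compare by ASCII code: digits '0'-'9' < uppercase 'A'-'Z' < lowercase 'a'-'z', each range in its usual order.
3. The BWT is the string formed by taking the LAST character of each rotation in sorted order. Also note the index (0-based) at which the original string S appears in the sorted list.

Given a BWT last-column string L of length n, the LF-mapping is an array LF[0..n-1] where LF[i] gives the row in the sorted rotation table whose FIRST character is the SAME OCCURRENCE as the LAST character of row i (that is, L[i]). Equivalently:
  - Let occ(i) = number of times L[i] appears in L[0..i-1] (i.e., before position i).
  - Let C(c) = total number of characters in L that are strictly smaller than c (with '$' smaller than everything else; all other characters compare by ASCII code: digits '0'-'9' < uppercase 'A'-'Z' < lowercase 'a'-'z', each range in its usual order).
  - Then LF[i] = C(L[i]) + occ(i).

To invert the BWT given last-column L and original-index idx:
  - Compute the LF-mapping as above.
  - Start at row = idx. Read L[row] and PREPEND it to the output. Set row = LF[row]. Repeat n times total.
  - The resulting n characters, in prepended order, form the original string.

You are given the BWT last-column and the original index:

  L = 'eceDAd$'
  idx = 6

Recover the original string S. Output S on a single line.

Answer: eDcAde$

Derivation:
LF mapping: 5 3 6 2 1 4 0
Walk LF starting at row 6, prepending L[row]:
  step 1: row=6, L[6]='$', prepend. Next row=LF[6]=0
  step 2: row=0, L[0]='e', prepend. Next row=LF[0]=5
  step 3: row=5, L[5]='d', prepend. Next row=LF[5]=4
  step 4: row=4, L[4]='A', prepend. Next row=LF[4]=1
  step 5: row=1, L[1]='c', prepend. Next row=LF[1]=3
  step 6: row=3, L[3]='D', prepend. Next row=LF[3]=2
  step 7: row=2, L[2]='e', prepend. Next row=LF[2]=6
Reversed output: eDcAde$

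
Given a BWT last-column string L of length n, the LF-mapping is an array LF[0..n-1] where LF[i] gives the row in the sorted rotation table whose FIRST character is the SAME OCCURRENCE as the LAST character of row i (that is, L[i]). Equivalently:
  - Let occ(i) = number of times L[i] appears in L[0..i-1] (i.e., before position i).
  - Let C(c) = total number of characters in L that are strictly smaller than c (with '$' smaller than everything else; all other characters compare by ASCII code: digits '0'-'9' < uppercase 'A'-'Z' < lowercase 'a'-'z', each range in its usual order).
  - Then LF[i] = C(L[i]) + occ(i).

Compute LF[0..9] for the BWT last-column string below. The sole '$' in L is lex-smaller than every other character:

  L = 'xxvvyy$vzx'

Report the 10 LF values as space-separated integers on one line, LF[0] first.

Answer: 4 5 1 2 7 8 0 3 9 6

Derivation:
Char counts: '$':1, 'v':3, 'x':3, 'y':2, 'z':1
C (first-col start): C('$')=0, C('v')=1, C('x')=4, C('y')=7, C('z')=9
L[0]='x': occ=0, LF[0]=C('x')+0=4+0=4
L[1]='x': occ=1, LF[1]=C('x')+1=4+1=5
L[2]='v': occ=0, LF[2]=C('v')+0=1+0=1
L[3]='v': occ=1, LF[3]=C('v')+1=1+1=2
L[4]='y': occ=0, LF[4]=C('y')+0=7+0=7
L[5]='y': occ=1, LF[5]=C('y')+1=7+1=8
L[6]='$': occ=0, LF[6]=C('$')+0=0+0=0
L[7]='v': occ=2, LF[7]=C('v')+2=1+2=3
L[8]='z': occ=0, LF[8]=C('z')+0=9+0=9
L[9]='x': occ=2, LF[9]=C('x')+2=4+2=6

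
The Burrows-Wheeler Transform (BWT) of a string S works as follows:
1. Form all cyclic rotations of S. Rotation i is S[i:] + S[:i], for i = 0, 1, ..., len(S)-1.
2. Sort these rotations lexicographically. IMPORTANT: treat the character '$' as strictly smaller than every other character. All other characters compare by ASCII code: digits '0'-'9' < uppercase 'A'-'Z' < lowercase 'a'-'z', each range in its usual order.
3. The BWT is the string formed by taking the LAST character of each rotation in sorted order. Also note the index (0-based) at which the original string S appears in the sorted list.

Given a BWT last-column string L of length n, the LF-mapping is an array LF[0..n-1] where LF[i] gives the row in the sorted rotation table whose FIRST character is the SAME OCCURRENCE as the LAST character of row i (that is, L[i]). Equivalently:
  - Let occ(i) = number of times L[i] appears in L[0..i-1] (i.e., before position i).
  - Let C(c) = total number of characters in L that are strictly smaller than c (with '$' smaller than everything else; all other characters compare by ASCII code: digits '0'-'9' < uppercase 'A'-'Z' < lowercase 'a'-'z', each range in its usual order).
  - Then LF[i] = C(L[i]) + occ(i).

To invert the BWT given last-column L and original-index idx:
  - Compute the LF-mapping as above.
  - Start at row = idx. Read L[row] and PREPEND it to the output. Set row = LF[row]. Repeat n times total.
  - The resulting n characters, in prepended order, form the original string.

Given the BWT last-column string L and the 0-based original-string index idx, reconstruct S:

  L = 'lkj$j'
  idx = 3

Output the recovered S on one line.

LF mapping: 4 3 1 0 2
Walk LF starting at row 3, prepending L[row]:
  step 1: row=3, L[3]='$', prepend. Next row=LF[3]=0
  step 2: row=0, L[0]='l', prepend. Next row=LF[0]=4
  step 3: row=4, L[4]='j', prepend. Next row=LF[4]=2
  step 4: row=2, L[2]='j', prepend. Next row=LF[2]=1
  step 5: row=1, L[1]='k', prepend. Next row=LF[1]=3
Reversed output: kjjl$

Answer: kjjl$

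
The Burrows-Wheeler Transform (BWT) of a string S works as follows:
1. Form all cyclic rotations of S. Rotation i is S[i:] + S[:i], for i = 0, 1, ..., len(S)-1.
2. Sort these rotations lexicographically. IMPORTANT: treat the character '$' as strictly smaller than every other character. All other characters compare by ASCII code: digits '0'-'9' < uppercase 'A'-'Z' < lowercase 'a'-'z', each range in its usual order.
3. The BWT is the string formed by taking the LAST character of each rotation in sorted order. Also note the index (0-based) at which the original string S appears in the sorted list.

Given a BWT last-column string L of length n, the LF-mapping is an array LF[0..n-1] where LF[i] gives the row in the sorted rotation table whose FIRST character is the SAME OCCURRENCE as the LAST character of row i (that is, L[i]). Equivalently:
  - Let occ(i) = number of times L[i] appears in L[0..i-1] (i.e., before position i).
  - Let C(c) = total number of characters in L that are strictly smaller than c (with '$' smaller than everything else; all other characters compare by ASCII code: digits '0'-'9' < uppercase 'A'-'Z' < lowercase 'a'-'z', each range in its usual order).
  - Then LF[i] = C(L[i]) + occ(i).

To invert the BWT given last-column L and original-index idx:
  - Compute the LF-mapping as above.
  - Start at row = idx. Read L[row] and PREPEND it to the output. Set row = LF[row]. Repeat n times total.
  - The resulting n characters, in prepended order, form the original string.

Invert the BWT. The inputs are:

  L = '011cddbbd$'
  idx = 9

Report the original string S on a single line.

Answer: ddbdbc110$

Derivation:
LF mapping: 1 2 3 6 7 8 4 5 9 0
Walk LF starting at row 9, prepending L[row]:
  step 1: row=9, L[9]='$', prepend. Next row=LF[9]=0
  step 2: row=0, L[0]='0', prepend. Next row=LF[0]=1
  step 3: row=1, L[1]='1', prepend. Next row=LF[1]=2
  step 4: row=2, L[2]='1', prepend. Next row=LF[2]=3
  step 5: row=3, L[3]='c', prepend. Next row=LF[3]=6
  step 6: row=6, L[6]='b', prepend. Next row=LF[6]=4
  step 7: row=4, L[4]='d', prepend. Next row=LF[4]=7
  step 8: row=7, L[7]='b', prepend. Next row=LF[7]=5
  step 9: row=5, L[5]='d', prepend. Next row=LF[5]=8
  step 10: row=8, L[8]='d', prepend. Next row=LF[8]=9
Reversed output: ddbdbc110$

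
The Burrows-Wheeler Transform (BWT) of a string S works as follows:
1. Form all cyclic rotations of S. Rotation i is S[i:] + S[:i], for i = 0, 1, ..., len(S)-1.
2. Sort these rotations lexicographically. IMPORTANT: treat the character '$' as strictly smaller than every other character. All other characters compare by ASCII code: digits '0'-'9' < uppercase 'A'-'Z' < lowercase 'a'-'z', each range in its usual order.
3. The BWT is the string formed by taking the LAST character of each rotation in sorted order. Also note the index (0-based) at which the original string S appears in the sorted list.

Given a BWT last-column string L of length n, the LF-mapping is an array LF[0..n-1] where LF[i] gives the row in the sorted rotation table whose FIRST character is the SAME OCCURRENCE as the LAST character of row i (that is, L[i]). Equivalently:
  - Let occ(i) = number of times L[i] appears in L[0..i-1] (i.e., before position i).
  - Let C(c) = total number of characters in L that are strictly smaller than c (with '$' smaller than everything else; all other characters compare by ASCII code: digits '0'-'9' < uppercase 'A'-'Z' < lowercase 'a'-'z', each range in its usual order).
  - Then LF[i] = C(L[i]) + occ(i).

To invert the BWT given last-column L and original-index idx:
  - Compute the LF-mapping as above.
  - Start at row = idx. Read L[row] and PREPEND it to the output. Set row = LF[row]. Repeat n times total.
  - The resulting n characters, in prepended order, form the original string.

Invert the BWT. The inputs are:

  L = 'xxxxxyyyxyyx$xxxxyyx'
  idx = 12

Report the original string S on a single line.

LF mapping: 1 2 3 4 5 13 14 15 6 16 17 7 0 8 9 10 11 18 19 12
Walk LF starting at row 12, prepending L[row]:
  step 1: row=12, L[12]='$', prepend. Next row=LF[12]=0
  step 2: row=0, L[0]='x', prepend. Next row=LF[0]=1
  step 3: row=1, L[1]='x', prepend. Next row=LF[1]=2
  step 4: row=2, L[2]='x', prepend. Next row=LF[2]=3
  step 5: row=3, L[3]='x', prepend. Next row=LF[3]=4
  step 6: row=4, L[4]='x', prepend. Next row=LF[4]=5
  step 7: row=5, L[5]='y', prepend. Next row=LF[5]=13
  step 8: row=13, L[13]='x', prepend. Next row=LF[13]=8
  step 9: row=8, L[8]='x', prepend. Next row=LF[8]=6
  step 10: row=6, L[6]='y', prepend. Next row=LF[6]=14
  step 11: row=14, L[14]='x', prepend. Next row=LF[14]=9
  step 12: row=9, L[9]='y', prepend. Next row=LF[9]=16
  step 13: row=16, L[16]='x', prepend. Next row=LF[16]=11
  step 14: row=11, L[11]='x', prepend. Next row=LF[11]=7
  step 15: row=7, L[7]='y', prepend. Next row=LF[7]=15
  step 16: row=15, L[15]='x', prepend. Next row=LF[15]=10
  step 17: row=10, L[10]='y', prepend. Next row=LF[10]=17
  step 18: row=17, L[17]='y', prepend. Next row=LF[17]=18
  step 19: row=18, L[18]='y', prepend. Next row=LF[18]=19
  step 20: row=19, L[19]='x', prepend. Next row=LF[19]=12
Reversed output: xyyyxyxxyxyxxyxxxxx$

Answer: xyyyxyxxyxyxxyxxxxx$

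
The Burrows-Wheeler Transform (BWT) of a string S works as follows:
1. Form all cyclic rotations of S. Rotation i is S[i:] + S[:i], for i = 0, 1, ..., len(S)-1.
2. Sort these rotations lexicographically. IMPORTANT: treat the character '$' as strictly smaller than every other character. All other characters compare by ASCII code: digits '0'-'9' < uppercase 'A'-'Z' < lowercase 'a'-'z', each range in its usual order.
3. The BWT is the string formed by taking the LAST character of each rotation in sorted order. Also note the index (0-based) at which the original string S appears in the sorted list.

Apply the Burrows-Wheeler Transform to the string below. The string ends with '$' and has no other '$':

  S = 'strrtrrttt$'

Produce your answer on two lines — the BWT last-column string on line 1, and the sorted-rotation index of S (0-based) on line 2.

Answer: tttrr$tsrtr
5

Derivation:
All 11 rotations (rotation i = S[i:]+S[:i]):
  rot[0] = strrtrrttt$
  rot[1] = trrtrrttt$s
  rot[2] = rrtrrttt$st
  rot[3] = rtrrttt$str
  rot[4] = trrttt$strr
  rot[5] = rrttt$strrt
  rot[6] = rttt$strrtr
  rot[7] = ttt$strrtrr
  rot[8] = tt$strrtrrt
  rot[9] = t$strrtrrtt
  rot[10] = $strrtrrttt
Sorted (with $ < everything):
  sorted[0] = $strrtrrttt  (last char: 't')
  sorted[1] = rrtrrttt$st  (last char: 't')
  sorted[2] = rrttt$strrt  (last char: 't')
  sorted[3] = rtrrttt$str  (last char: 'r')
  sorted[4] = rttt$strrtr  (last char: 'r')
  sorted[5] = strrtrrttt$  (last char: '$')
  sorted[6] = t$strrtrrtt  (last char: 't')
  sorted[7] = trrtrrttt$s  (last char: 's')
  sorted[8] = trrttt$strr  (last char: 'r')
  sorted[9] = tt$strrtrrt  (last char: 't')
  sorted[10] = ttt$strrtrr  (last char: 'r')
Last column: tttrr$tsrtr
Original string S is at sorted index 5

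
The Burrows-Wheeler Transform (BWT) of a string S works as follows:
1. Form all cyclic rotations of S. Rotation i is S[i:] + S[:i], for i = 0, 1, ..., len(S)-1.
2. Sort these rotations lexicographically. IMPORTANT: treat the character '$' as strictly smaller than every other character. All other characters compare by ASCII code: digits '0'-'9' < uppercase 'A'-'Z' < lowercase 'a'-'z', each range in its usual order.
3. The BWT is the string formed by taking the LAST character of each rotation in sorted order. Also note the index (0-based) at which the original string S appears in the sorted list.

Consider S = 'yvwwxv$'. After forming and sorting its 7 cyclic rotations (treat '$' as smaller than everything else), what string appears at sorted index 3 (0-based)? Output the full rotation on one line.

Answer: wwxv$yv

Derivation:
All 7 rotations (rotation i = S[i:]+S[:i]):
  rot[0] = yvwwxv$
  rot[1] = vwwxv$y
  rot[2] = wwxv$yv
  rot[3] = wxv$yvw
  rot[4] = xv$yvww
  rot[5] = v$yvwwx
  rot[6] = $yvwwxv
Sorted (with $ < everything):
  sorted[0] = $yvwwxv
  sorted[1] = v$yvwwx
  sorted[2] = vwwxv$y
  sorted[3] = wwxv$yv
  sorted[4] = wxv$yvw
  sorted[5] = xv$yvww
  sorted[6] = yvwwxv$
sorted[3] = wwxv$yv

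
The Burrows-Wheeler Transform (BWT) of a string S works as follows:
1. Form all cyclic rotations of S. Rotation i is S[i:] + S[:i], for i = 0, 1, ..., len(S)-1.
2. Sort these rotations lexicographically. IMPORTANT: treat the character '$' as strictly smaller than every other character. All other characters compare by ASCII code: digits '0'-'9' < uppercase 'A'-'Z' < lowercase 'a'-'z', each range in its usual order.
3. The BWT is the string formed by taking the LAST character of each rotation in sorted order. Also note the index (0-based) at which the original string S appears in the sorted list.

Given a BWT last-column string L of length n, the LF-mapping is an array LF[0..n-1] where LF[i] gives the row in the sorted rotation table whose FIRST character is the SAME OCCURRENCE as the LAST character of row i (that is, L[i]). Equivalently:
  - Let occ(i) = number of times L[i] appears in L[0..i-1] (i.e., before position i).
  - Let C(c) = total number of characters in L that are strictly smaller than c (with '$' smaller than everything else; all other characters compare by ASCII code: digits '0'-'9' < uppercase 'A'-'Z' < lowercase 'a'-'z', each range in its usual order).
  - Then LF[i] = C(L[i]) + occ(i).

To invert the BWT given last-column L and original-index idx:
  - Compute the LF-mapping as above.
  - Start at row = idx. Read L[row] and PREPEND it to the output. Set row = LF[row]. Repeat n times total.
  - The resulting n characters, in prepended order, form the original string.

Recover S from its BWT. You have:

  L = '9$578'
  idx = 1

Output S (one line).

Answer: 5789$

Derivation:
LF mapping: 4 0 1 2 3
Walk LF starting at row 1, prepending L[row]:
  step 1: row=1, L[1]='$', prepend. Next row=LF[1]=0
  step 2: row=0, L[0]='9', prepend. Next row=LF[0]=4
  step 3: row=4, L[4]='8', prepend. Next row=LF[4]=3
  step 4: row=3, L[3]='7', prepend. Next row=LF[3]=2
  step 5: row=2, L[2]='5', prepend. Next row=LF[2]=1
Reversed output: 5789$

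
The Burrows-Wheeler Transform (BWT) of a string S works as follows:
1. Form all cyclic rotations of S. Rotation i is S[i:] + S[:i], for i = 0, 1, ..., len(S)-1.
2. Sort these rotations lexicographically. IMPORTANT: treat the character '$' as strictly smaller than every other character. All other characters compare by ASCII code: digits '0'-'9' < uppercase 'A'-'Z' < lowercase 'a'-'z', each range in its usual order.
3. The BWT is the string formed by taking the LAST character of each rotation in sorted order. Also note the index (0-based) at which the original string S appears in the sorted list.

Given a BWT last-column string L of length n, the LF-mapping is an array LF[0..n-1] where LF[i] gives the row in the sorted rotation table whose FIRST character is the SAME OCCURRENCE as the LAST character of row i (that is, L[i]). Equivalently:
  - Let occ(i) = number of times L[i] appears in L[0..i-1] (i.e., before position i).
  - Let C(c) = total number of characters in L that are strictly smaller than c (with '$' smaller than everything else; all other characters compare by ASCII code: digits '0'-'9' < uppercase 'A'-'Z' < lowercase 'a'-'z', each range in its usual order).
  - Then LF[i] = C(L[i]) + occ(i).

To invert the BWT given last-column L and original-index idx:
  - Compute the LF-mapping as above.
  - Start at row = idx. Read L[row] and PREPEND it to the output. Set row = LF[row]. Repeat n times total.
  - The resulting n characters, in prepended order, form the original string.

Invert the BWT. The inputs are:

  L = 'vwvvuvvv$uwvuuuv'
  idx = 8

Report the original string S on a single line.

LF mapping: 6 14 7 8 1 9 10 11 0 2 15 12 3 4 5 13
Walk LF starting at row 8, prepending L[row]:
  step 1: row=8, L[8]='$', prepend. Next row=LF[8]=0
  step 2: row=0, L[0]='v', prepend. Next row=LF[0]=6
  step 3: row=6, L[6]='v', prepend. Next row=LF[6]=10
  step 4: row=10, L[10]='w', prepend. Next row=LF[10]=15
  step 5: row=15, L[15]='v', prepend. Next row=LF[15]=13
  step 6: row=13, L[13]='u', prepend. Next row=LF[13]=4
  step 7: row=4, L[4]='u', prepend. Next row=LF[4]=1
  step 8: row=1, L[1]='w', prepend. Next row=LF[1]=14
  step 9: row=14, L[14]='u', prepend. Next row=LF[14]=5
  step 10: row=5, L[5]='v', prepend. Next row=LF[5]=9
  step 11: row=9, L[9]='u', prepend. Next row=LF[9]=2
  step 12: row=2, L[2]='v', prepend. Next row=LF[2]=7
  step 13: row=7, L[7]='v', prepend. Next row=LF[7]=11
  step 14: row=11, L[11]='v', prepend. Next row=LF[11]=12
  step 15: row=12, L[12]='u', prepend. Next row=LF[12]=3
  step 16: row=3, L[3]='v', prepend. Next row=LF[3]=8
Reversed output: vuvvvuvuwuuvwvv$

Answer: vuvvvuvuwuuvwvv$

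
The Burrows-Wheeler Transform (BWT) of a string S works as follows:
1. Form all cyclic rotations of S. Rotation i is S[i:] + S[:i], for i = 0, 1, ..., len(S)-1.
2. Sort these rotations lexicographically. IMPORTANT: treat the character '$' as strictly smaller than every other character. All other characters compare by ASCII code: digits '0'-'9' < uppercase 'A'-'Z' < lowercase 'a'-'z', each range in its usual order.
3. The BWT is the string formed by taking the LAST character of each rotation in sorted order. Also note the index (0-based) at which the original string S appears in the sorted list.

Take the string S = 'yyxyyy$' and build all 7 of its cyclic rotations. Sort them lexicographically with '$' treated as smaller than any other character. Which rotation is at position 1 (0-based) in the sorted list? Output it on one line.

Answer: xyyy$yy

Derivation:
All 7 rotations (rotation i = S[i:]+S[:i]):
  rot[0] = yyxyyy$
  rot[1] = yxyyy$y
  rot[2] = xyyy$yy
  rot[3] = yyy$yyx
  rot[4] = yy$yyxy
  rot[5] = y$yyxyy
  rot[6] = $yyxyyy
Sorted (with $ < everything):
  sorted[0] = $yyxyyy
  sorted[1] = xyyy$yy
  sorted[2] = y$yyxyy
  sorted[3] = yxyyy$y
  sorted[4] = yy$yyxy
  sorted[5] = yyxyyy$
  sorted[6] = yyy$yyx
sorted[1] = xyyy$yy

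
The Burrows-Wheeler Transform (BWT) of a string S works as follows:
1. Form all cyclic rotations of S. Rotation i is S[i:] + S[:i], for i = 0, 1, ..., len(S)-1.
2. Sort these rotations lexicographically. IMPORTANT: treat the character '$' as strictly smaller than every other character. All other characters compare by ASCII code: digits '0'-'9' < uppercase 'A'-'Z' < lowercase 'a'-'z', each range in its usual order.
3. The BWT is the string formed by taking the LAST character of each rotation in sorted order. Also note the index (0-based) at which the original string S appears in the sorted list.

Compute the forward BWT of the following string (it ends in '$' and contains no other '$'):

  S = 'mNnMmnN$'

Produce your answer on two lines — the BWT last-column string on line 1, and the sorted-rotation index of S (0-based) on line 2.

Answer: Nnnm$MNm
4

Derivation:
All 8 rotations (rotation i = S[i:]+S[:i]):
  rot[0] = mNnMmnN$
  rot[1] = NnMmnN$m
  rot[2] = nMmnN$mN
  rot[3] = MmnN$mNn
  rot[4] = mnN$mNnM
  rot[5] = nN$mNnMm
  rot[6] = N$mNnMmn
  rot[7] = $mNnMmnN
Sorted (with $ < everything):
  sorted[0] = $mNnMmnN  (last char: 'N')
  sorted[1] = MmnN$mNn  (last char: 'n')
  sorted[2] = N$mNnMmn  (last char: 'n')
  sorted[3] = NnMmnN$m  (last char: 'm')
  sorted[4] = mNnMmnN$  (last char: '$')
  sorted[5] = mnN$mNnM  (last char: 'M')
  sorted[6] = nMmnN$mN  (last char: 'N')
  sorted[7] = nN$mNnMm  (last char: 'm')
Last column: Nnnm$MNm
Original string S is at sorted index 4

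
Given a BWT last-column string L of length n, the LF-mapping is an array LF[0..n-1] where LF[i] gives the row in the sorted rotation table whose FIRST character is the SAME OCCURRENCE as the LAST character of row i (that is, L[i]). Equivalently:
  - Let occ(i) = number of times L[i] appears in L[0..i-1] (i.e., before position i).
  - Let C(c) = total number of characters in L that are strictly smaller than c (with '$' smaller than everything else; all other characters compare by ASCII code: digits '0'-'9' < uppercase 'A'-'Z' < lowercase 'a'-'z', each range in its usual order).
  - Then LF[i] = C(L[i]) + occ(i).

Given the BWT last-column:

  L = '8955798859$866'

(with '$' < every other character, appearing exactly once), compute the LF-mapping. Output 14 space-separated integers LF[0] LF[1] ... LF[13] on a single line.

Char counts: '$':1, '5':3, '6':2, '7':1, '8':4, '9':3
C (first-col start): C('$')=0, C('5')=1, C('6')=4, C('7')=6, C('8')=7, C('9')=11
L[0]='8': occ=0, LF[0]=C('8')+0=7+0=7
L[1]='9': occ=0, LF[1]=C('9')+0=11+0=11
L[2]='5': occ=0, LF[2]=C('5')+0=1+0=1
L[3]='5': occ=1, LF[3]=C('5')+1=1+1=2
L[4]='7': occ=0, LF[4]=C('7')+0=6+0=6
L[5]='9': occ=1, LF[5]=C('9')+1=11+1=12
L[6]='8': occ=1, LF[6]=C('8')+1=7+1=8
L[7]='8': occ=2, LF[7]=C('8')+2=7+2=9
L[8]='5': occ=2, LF[8]=C('5')+2=1+2=3
L[9]='9': occ=2, LF[9]=C('9')+2=11+2=13
L[10]='$': occ=0, LF[10]=C('$')+0=0+0=0
L[11]='8': occ=3, LF[11]=C('8')+3=7+3=10
L[12]='6': occ=0, LF[12]=C('6')+0=4+0=4
L[13]='6': occ=1, LF[13]=C('6')+1=4+1=5

Answer: 7 11 1 2 6 12 8 9 3 13 0 10 4 5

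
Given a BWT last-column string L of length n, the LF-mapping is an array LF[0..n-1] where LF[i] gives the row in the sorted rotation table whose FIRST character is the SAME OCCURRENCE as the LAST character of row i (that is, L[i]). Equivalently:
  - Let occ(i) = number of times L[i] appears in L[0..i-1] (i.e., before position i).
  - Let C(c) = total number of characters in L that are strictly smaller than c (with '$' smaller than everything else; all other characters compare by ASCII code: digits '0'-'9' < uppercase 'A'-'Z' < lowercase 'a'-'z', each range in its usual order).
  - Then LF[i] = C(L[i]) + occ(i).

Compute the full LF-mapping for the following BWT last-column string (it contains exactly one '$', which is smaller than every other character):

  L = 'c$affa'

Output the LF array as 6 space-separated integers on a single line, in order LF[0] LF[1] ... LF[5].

Char counts: '$':1, 'a':2, 'c':1, 'f':2
C (first-col start): C('$')=0, C('a')=1, C('c')=3, C('f')=4
L[0]='c': occ=0, LF[0]=C('c')+0=3+0=3
L[1]='$': occ=0, LF[1]=C('$')+0=0+0=0
L[2]='a': occ=0, LF[2]=C('a')+0=1+0=1
L[3]='f': occ=0, LF[3]=C('f')+0=4+0=4
L[4]='f': occ=1, LF[4]=C('f')+1=4+1=5
L[5]='a': occ=1, LF[5]=C('a')+1=1+1=2

Answer: 3 0 1 4 5 2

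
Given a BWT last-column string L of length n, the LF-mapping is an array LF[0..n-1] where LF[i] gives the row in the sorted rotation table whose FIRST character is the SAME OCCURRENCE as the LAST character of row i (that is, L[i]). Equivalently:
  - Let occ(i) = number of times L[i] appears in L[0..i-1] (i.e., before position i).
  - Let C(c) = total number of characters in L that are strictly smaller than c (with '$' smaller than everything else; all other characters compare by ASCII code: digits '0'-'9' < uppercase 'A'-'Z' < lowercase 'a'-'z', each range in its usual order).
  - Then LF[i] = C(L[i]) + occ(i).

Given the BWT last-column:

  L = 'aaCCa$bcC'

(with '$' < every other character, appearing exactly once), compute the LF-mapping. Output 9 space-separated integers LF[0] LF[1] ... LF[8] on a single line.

Char counts: '$':1, 'C':3, 'a':3, 'b':1, 'c':1
C (first-col start): C('$')=0, C('C')=1, C('a')=4, C('b')=7, C('c')=8
L[0]='a': occ=0, LF[0]=C('a')+0=4+0=4
L[1]='a': occ=1, LF[1]=C('a')+1=4+1=5
L[2]='C': occ=0, LF[2]=C('C')+0=1+0=1
L[3]='C': occ=1, LF[3]=C('C')+1=1+1=2
L[4]='a': occ=2, LF[4]=C('a')+2=4+2=6
L[5]='$': occ=0, LF[5]=C('$')+0=0+0=0
L[6]='b': occ=0, LF[6]=C('b')+0=7+0=7
L[7]='c': occ=0, LF[7]=C('c')+0=8+0=8
L[8]='C': occ=2, LF[8]=C('C')+2=1+2=3

Answer: 4 5 1 2 6 0 7 8 3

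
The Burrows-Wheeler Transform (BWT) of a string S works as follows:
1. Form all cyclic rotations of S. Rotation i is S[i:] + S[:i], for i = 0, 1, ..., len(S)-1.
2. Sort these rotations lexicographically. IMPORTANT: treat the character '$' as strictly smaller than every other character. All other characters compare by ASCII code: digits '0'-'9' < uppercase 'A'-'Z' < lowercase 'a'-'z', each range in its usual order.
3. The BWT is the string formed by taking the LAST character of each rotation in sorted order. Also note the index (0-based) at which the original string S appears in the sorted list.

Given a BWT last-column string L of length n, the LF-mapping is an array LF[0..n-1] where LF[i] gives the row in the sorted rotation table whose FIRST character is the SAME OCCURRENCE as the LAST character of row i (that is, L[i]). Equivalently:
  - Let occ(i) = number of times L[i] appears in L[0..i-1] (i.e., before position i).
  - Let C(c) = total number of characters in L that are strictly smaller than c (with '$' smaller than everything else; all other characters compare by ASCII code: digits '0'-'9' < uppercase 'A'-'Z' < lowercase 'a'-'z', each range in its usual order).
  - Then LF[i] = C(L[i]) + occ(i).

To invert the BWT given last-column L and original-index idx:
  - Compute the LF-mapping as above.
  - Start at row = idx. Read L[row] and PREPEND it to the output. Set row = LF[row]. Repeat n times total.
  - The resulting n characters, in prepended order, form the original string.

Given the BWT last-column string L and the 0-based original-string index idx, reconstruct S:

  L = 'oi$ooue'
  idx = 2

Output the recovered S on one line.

LF mapping: 3 2 0 4 5 6 1
Walk LF starting at row 2, prepending L[row]:
  step 1: row=2, L[2]='$', prepend. Next row=LF[2]=0
  step 2: row=0, L[0]='o', prepend. Next row=LF[0]=3
  step 3: row=3, L[3]='o', prepend. Next row=LF[3]=4
  step 4: row=4, L[4]='o', prepend. Next row=LF[4]=5
  step 5: row=5, L[5]='u', prepend. Next row=LF[5]=6
  step 6: row=6, L[6]='e', prepend. Next row=LF[6]=1
  step 7: row=1, L[1]='i', prepend. Next row=LF[1]=2
Reversed output: ieuooo$

Answer: ieuooo$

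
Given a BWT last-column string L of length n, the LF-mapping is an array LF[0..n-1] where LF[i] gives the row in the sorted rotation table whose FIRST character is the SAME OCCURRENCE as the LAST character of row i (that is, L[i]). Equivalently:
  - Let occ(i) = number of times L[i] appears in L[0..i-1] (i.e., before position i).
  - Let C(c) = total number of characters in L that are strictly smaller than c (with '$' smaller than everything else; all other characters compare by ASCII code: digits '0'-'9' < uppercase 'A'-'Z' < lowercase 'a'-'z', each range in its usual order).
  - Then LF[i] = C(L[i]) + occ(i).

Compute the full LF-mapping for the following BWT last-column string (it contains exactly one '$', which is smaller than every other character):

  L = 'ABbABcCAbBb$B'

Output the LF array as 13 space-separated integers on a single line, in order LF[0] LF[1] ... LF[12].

Answer: 1 4 9 2 5 12 8 3 10 6 11 0 7

Derivation:
Char counts: '$':1, 'A':3, 'B':4, 'C':1, 'b':3, 'c':1
C (first-col start): C('$')=0, C('A')=1, C('B')=4, C('C')=8, C('b')=9, C('c')=12
L[0]='A': occ=0, LF[0]=C('A')+0=1+0=1
L[1]='B': occ=0, LF[1]=C('B')+0=4+0=4
L[2]='b': occ=0, LF[2]=C('b')+0=9+0=9
L[3]='A': occ=1, LF[3]=C('A')+1=1+1=2
L[4]='B': occ=1, LF[4]=C('B')+1=4+1=5
L[5]='c': occ=0, LF[5]=C('c')+0=12+0=12
L[6]='C': occ=0, LF[6]=C('C')+0=8+0=8
L[7]='A': occ=2, LF[7]=C('A')+2=1+2=3
L[8]='b': occ=1, LF[8]=C('b')+1=9+1=10
L[9]='B': occ=2, LF[9]=C('B')+2=4+2=6
L[10]='b': occ=2, LF[10]=C('b')+2=9+2=11
L[11]='$': occ=0, LF[11]=C('$')+0=0+0=0
L[12]='B': occ=3, LF[12]=C('B')+3=4+3=7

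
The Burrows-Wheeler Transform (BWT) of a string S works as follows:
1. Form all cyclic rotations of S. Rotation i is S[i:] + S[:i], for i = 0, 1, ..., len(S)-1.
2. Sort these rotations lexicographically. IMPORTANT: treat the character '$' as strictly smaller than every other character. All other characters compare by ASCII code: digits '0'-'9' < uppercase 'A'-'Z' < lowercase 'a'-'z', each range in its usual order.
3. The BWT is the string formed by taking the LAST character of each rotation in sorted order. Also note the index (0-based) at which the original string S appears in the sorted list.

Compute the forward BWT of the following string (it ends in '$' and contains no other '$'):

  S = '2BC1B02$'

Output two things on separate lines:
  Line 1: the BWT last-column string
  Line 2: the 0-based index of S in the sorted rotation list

Answer: 2BC0$12B
4

Derivation:
All 8 rotations (rotation i = S[i:]+S[:i]):
  rot[0] = 2BC1B02$
  rot[1] = BC1B02$2
  rot[2] = C1B02$2B
  rot[3] = 1B02$2BC
  rot[4] = B02$2BC1
  rot[5] = 02$2BC1B
  rot[6] = 2$2BC1B0
  rot[7] = $2BC1B02
Sorted (with $ < everything):
  sorted[0] = $2BC1B02  (last char: '2')
  sorted[1] = 02$2BC1B  (last char: 'B')
  sorted[2] = 1B02$2BC  (last char: 'C')
  sorted[3] = 2$2BC1B0  (last char: '0')
  sorted[4] = 2BC1B02$  (last char: '$')
  sorted[5] = B02$2BC1  (last char: '1')
  sorted[6] = BC1B02$2  (last char: '2')
  sorted[7] = C1B02$2B  (last char: 'B')
Last column: 2BC0$12B
Original string S is at sorted index 4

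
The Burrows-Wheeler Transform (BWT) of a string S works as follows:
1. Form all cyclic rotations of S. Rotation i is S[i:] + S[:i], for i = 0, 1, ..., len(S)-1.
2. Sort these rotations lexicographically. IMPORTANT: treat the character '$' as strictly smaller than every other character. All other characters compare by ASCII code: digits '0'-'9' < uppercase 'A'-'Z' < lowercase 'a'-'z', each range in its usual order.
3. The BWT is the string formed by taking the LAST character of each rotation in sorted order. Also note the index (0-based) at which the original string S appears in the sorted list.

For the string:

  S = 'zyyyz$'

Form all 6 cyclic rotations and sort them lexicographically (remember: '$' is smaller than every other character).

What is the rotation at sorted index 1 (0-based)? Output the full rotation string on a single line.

Answer: yyyz$z

Derivation:
All 6 rotations (rotation i = S[i:]+S[:i]):
  rot[0] = zyyyz$
  rot[1] = yyyz$z
  rot[2] = yyz$zy
  rot[3] = yz$zyy
  rot[4] = z$zyyy
  rot[5] = $zyyyz
Sorted (with $ < everything):
  sorted[0] = $zyyyz
  sorted[1] = yyyz$z
  sorted[2] = yyz$zy
  sorted[3] = yz$zyy
  sorted[4] = z$zyyy
  sorted[5] = zyyyz$
sorted[1] = yyyz$z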